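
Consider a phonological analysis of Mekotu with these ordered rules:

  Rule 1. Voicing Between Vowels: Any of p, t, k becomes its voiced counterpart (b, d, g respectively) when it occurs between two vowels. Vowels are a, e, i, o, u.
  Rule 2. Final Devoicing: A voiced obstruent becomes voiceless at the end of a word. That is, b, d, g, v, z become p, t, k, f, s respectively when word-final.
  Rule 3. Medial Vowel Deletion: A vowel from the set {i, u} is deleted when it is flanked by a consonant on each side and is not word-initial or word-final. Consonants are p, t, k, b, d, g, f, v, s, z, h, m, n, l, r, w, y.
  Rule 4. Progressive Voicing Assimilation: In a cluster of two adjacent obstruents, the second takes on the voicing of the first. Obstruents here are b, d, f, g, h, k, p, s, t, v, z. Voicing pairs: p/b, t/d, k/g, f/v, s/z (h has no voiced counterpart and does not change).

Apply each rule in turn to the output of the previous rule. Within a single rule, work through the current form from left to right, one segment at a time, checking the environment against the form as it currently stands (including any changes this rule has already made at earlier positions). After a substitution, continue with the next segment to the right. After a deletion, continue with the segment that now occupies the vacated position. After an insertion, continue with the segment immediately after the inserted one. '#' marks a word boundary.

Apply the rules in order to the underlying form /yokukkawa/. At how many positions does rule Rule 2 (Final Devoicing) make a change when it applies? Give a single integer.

0

Rule 1 Voicing Between Vowels: [yokukkawa] → [yogukkawa]
Rule 2 Final Devoicing: no change — [yogukkawa]
Rule 3 Medial Vowel Deletion: [yogukkawa] → [yogkkawa]
Rule 4 Progressive Voicing Assimilation: [yogkkawa] → [yogggawa]
Rule Rule 2 changed 0 position(s).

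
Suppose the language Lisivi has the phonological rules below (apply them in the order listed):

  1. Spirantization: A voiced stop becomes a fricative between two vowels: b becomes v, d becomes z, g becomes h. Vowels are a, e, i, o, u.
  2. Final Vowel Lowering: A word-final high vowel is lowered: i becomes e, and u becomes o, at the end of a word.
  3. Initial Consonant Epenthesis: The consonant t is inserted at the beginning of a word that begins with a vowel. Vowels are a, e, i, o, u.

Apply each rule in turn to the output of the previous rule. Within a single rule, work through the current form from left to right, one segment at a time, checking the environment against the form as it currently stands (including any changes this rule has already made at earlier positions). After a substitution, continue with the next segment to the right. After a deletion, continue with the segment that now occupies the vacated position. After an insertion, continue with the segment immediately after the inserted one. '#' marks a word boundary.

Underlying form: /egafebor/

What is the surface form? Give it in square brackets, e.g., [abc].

[tehafevor]

1 Spirantization: [egafebor] → [ehafevor]
2 Final Vowel Lowering: no change — [ehafevor]
3 Initial Consonant Epenthesis: [ehafevor] → [tehafevor]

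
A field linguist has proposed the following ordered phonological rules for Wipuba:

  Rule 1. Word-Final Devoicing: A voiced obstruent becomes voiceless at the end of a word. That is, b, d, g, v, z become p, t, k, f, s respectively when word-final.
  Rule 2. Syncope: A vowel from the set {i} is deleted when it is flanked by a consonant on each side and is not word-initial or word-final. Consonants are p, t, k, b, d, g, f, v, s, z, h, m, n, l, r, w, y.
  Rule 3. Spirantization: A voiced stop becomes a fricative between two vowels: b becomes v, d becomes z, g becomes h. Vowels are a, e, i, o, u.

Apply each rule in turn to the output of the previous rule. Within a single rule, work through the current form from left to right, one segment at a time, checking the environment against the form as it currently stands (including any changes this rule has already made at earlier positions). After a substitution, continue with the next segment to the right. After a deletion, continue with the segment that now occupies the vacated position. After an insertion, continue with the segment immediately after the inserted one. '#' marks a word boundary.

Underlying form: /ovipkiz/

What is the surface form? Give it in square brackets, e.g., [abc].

Rule 1 Word-Final Devoicing: [ovipkiz] → [ovipkis]
Rule 2 Syncope: [ovipkis] → [ovpks]
Rule 3 Spirantization: no change — [ovpks]

[ovpks]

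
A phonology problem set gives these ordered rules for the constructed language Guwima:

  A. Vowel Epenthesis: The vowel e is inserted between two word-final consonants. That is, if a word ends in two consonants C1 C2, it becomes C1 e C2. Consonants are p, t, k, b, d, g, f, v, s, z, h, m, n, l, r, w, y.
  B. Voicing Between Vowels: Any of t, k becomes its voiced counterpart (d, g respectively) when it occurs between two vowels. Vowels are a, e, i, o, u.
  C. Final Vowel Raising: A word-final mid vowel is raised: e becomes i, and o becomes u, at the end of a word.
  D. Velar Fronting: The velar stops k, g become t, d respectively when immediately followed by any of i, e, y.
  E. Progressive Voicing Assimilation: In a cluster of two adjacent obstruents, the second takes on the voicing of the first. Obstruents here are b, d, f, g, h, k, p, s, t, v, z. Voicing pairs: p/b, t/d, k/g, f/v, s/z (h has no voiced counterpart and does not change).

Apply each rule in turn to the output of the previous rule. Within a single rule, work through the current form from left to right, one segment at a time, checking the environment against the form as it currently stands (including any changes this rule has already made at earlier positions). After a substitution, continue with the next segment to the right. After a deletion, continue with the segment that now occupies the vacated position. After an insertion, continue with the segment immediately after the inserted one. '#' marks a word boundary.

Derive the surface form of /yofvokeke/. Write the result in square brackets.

A Vowel Epenthesis: no change — [yofvokeke]
B Voicing Between Vowels: [yofvokeke] → [yofvogege]
C Final Vowel Raising: [yofvogege] → [yofvogegi]
D Velar Fronting: [yofvogegi] → [yofvodedi]
E Progressive Voicing Assimilation: [yofvodedi] → [yoffodedi]

[yoffodedi]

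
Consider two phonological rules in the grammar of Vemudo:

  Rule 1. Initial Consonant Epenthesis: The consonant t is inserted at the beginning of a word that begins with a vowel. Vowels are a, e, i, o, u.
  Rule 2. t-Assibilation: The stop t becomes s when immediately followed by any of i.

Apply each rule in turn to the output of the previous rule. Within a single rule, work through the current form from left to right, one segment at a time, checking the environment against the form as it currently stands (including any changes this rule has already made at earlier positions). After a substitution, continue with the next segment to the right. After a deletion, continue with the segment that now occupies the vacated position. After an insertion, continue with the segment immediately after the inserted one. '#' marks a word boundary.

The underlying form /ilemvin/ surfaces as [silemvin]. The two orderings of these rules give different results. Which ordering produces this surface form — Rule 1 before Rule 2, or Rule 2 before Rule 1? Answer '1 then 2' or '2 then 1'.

Order 1 then 2:
  1 Initial Consonant Epenthesis: [ilemvin] → [tilemvin]
  2 t-Assibilation: [tilemvin] → [silemvin]
  result: [silemvin]
Order 2 then 1:
  2 t-Assibilation: no change — [ilemvin]
  1 Initial Consonant Epenthesis: [ilemvin] → [tilemvin]
  result: [tilemvin]

1 then 2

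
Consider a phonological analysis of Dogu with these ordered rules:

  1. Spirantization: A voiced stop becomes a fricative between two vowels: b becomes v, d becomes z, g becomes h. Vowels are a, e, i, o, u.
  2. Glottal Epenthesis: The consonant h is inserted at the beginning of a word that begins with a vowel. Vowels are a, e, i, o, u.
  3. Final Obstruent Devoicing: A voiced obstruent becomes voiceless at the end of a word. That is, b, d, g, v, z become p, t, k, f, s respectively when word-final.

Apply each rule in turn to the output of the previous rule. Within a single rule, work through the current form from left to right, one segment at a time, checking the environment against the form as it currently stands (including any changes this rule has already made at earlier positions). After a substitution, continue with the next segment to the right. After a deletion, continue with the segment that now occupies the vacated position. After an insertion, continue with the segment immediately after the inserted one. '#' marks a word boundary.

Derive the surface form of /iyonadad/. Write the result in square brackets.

1 Spirantization: [iyonadad] → [iyonazad]
2 Glottal Epenthesis: [iyonazad] → [hiyonazad]
3 Final Obstruent Devoicing: [hiyonazad] → [hiyonazat]

[hiyonazat]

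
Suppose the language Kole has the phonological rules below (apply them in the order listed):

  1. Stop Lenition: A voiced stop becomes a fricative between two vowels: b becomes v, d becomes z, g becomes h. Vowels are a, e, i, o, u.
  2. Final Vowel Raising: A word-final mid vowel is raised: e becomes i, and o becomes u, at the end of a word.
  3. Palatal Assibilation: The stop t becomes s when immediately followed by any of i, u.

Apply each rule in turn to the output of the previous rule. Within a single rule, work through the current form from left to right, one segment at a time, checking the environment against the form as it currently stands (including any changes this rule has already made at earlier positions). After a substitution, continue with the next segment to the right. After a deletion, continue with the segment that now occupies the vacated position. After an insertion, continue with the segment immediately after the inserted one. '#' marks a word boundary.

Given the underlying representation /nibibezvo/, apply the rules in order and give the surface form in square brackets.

1 Stop Lenition: [nibibezvo] → [nivivezvo]
2 Final Vowel Raising: [nivivezvo] → [nivivezvu]
3 Palatal Assibilation: no change — [nivivezvu]

[nivivezvu]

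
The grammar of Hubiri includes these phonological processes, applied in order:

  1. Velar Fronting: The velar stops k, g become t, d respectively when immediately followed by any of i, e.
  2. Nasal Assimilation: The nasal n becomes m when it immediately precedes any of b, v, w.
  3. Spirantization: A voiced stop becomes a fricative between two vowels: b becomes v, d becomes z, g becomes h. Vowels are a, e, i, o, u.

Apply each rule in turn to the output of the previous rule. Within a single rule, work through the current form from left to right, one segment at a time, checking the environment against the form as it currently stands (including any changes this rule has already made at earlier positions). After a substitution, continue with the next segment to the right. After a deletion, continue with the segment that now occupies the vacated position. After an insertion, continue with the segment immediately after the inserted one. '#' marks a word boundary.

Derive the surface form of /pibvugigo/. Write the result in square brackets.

[pibvuziho]

1 Velar Fronting: [pibvugigo] → [pibvudigo]
2 Nasal Assimilation: no change — [pibvudigo]
3 Spirantization: [pibvudigo] → [pibvuziho]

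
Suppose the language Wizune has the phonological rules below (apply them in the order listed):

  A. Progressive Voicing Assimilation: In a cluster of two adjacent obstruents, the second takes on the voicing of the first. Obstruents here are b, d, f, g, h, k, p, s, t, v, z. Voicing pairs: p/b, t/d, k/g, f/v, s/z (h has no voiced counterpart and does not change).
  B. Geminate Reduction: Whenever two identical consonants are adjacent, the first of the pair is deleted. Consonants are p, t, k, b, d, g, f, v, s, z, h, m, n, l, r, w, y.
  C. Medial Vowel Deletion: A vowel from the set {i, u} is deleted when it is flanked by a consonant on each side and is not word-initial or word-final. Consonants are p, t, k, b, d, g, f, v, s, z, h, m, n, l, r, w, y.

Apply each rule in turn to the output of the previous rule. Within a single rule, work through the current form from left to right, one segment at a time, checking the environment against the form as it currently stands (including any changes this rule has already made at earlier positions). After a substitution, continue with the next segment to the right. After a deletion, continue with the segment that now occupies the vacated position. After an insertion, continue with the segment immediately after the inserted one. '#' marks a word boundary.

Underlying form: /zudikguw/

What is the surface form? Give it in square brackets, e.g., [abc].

[zdkw]

A Progressive Voicing Assimilation: [zudikguw] → [zudikkuw]
B Geminate Reduction: [zudikkuw] → [zudikuw]
C Medial Vowel Deletion: [zudikuw] → [zdkw]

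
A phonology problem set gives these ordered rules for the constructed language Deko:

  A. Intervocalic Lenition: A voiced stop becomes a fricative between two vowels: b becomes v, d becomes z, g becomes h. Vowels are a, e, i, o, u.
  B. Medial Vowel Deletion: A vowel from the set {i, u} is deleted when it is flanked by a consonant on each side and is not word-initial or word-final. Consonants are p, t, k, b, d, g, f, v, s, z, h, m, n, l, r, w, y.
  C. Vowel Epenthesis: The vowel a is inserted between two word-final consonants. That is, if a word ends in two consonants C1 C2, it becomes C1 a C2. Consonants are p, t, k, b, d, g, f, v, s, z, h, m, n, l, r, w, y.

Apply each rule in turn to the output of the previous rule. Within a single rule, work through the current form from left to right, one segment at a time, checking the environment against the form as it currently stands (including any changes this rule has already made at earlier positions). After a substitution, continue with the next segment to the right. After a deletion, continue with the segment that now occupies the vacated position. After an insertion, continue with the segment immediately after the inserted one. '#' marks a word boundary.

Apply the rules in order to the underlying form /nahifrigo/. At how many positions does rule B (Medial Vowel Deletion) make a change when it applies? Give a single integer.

2

A Intervocalic Lenition: [nahifrigo] → [nahifriho]
B Medial Vowel Deletion: [nahifriho] → [nahfrho]
C Vowel Epenthesis: no change — [nahfrho]
Rule B changed 2 position(s).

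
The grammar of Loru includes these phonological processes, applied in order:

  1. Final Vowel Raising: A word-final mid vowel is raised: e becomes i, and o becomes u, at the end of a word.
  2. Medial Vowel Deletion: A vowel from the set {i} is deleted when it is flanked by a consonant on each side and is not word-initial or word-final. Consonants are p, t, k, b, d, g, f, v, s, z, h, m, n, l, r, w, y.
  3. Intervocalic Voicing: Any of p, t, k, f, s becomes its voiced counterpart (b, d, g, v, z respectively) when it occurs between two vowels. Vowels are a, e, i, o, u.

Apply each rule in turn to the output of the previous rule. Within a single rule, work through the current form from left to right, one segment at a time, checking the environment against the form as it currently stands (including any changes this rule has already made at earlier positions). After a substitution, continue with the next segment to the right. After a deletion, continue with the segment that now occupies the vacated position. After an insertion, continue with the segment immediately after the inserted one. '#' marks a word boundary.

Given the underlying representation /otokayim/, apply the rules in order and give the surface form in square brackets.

1 Final Vowel Raising: no change — [otokayim]
2 Medial Vowel Deletion: [otokayim] → [otokaym]
3 Intervocalic Voicing: [otokaym] → [odogaym]

[odogaym]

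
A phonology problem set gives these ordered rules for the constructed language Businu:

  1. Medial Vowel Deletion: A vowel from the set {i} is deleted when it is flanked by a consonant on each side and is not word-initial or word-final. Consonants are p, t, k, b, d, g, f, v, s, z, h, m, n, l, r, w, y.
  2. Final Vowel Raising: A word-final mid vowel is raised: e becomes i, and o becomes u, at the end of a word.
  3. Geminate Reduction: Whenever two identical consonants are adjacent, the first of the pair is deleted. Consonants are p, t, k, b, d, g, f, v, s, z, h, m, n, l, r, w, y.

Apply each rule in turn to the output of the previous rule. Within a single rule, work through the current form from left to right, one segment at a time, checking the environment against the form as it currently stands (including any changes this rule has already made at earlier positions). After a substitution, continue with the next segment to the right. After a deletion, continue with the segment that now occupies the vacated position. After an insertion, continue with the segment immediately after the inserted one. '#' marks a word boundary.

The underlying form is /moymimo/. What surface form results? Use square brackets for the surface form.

[moymu]

1 Medial Vowel Deletion: [moymimo] → [moymmo]
2 Final Vowel Raising: [moymmo] → [moymmu]
3 Geminate Reduction: [moymmu] → [moymu]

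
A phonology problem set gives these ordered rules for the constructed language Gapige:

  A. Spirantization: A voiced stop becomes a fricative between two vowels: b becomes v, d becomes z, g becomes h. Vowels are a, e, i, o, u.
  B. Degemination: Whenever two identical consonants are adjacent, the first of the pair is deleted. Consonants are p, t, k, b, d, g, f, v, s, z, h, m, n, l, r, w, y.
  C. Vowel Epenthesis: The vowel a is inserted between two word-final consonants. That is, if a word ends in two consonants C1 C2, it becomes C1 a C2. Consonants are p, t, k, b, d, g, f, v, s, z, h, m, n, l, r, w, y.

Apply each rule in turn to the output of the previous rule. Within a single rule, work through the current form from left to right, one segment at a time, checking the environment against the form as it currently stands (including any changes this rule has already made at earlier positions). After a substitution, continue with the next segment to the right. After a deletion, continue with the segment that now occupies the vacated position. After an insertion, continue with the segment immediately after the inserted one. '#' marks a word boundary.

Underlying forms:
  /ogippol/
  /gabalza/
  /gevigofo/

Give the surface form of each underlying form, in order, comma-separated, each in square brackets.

/ogippol/:
  A Spirantization: [ogippol] → [ohippol]
  B Degemination: [ohippol] → [ohipol]
  C Vowel Epenthesis: no change — [ohipol]
/gabalza/:
  A Spirantization: [gabalza] → [gavalza]
  B Degemination: no change — [gavalza]
  C Vowel Epenthesis: no change — [gavalza]
/gevigofo/:
  A Spirantization: [gevigofo] → [gevihofo]
  B Degemination: no change — [gevihofo]
  C Vowel Epenthesis: no change — [gevihofo]

[ohipol], [gavalza], [gevihofo]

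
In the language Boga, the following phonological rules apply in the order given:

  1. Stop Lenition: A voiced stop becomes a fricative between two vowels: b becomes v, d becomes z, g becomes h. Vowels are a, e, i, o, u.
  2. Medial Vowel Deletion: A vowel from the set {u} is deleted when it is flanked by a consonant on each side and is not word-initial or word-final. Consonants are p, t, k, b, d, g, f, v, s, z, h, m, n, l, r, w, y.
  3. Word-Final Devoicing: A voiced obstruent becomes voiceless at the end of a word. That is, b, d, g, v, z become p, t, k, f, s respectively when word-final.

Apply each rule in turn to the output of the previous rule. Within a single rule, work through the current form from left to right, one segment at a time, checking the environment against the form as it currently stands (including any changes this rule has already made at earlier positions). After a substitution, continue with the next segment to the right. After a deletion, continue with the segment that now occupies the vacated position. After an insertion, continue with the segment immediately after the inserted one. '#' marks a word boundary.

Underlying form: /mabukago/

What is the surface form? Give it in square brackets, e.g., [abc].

1 Stop Lenition: [mabukago] → [mavukaho]
2 Medial Vowel Deletion: [mavukaho] → [mavkaho]
3 Word-Final Devoicing: no change — [mavkaho]

[mavkaho]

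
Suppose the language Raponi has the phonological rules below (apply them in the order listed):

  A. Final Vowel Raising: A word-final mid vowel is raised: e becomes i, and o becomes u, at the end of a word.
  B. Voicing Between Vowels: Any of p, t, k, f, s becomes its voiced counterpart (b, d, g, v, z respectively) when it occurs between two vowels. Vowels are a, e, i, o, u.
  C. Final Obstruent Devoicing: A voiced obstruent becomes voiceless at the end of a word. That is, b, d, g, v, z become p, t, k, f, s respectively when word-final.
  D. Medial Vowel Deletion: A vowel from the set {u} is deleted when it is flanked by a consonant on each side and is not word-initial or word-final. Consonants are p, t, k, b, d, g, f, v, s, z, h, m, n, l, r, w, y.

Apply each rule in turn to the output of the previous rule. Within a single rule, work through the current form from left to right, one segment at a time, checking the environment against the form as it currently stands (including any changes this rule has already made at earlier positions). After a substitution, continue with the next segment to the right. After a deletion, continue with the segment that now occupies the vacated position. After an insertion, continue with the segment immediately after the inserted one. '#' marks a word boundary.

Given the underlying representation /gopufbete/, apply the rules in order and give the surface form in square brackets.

[gobfbedi]

A Final Vowel Raising: [gopufbete] → [gopufbeti]
B Voicing Between Vowels: [gopufbeti] → [gobufbedi]
C Final Obstruent Devoicing: no change — [gobufbedi]
D Medial Vowel Deletion: [gobufbedi] → [gobfbedi]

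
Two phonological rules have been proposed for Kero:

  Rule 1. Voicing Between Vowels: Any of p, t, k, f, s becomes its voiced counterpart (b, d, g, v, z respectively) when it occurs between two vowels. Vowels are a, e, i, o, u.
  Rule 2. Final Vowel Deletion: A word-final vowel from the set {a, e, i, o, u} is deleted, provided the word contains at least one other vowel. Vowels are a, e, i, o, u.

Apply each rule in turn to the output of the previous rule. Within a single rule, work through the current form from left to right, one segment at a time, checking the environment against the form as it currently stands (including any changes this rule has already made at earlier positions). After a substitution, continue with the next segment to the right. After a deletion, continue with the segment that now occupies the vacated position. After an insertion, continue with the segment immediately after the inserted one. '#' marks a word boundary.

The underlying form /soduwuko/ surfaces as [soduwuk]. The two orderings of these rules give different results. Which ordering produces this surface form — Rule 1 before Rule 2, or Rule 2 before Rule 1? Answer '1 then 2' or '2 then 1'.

2 then 1

Order 1 then 2:
  1 Voicing Between Vowels: [soduwuko] → [soduwugo]
  2 Final Vowel Deletion: [soduwugo] → [soduwug]
  result: [soduwug]
Order 2 then 1:
  2 Final Vowel Deletion: [soduwuko] → [soduwuk]
  1 Voicing Between Vowels: no change — [soduwuk]
  result: [soduwuk]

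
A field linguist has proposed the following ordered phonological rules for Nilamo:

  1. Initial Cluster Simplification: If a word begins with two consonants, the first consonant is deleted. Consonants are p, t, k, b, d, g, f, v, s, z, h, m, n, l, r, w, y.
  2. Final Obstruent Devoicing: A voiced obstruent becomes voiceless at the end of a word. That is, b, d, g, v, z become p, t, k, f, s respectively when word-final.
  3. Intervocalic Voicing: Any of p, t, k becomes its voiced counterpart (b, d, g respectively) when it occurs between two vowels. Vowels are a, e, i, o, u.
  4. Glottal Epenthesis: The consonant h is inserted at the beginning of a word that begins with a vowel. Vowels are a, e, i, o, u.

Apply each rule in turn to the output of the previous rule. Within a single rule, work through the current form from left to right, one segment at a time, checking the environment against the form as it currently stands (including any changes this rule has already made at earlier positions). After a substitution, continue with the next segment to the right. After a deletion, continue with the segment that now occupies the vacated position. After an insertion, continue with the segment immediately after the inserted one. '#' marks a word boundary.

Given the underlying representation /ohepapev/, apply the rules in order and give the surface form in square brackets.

1 Initial Cluster Simplification: no change — [ohepapev]
2 Final Obstruent Devoicing: [ohepapev] → [ohepapef]
3 Intervocalic Voicing: [ohepapef] → [ohebabef]
4 Glottal Epenthesis: [ohebabef] → [hohebabef]

[hohebabef]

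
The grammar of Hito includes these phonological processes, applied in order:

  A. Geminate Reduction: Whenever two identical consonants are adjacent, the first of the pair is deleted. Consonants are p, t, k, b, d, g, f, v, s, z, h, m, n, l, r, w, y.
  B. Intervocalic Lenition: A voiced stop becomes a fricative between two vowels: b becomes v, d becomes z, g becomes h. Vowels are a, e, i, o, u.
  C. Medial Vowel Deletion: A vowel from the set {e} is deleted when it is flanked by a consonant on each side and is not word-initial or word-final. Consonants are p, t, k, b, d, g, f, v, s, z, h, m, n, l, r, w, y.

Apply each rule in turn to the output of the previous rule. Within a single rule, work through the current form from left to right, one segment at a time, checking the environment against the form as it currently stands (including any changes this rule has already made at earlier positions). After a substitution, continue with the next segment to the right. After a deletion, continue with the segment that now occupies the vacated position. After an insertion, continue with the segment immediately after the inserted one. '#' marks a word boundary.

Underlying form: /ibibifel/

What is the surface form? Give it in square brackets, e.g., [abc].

A Geminate Reduction: no change — [ibibifel]
B Intervocalic Lenition: [ibibifel] → [ivivifel]
C Medial Vowel Deletion: [ivivifel] → [ivivifl]

[ivivifl]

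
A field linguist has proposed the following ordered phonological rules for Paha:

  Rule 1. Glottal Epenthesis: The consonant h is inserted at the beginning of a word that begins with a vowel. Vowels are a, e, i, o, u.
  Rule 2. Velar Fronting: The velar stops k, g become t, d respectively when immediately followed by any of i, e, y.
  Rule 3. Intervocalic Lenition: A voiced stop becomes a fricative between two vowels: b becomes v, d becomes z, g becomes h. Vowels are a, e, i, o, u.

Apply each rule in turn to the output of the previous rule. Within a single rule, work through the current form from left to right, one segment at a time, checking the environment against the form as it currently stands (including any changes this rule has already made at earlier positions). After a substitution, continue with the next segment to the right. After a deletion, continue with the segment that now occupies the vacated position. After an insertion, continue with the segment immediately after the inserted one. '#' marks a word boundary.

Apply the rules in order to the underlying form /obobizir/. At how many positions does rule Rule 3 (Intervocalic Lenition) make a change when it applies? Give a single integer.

2

Rule 1 Glottal Epenthesis: [obobizir] → [hobobizir]
Rule 2 Velar Fronting: no change — [hobobizir]
Rule 3 Intervocalic Lenition: [hobobizir] → [hovovizir]
Rule Rule 3 changed 2 position(s).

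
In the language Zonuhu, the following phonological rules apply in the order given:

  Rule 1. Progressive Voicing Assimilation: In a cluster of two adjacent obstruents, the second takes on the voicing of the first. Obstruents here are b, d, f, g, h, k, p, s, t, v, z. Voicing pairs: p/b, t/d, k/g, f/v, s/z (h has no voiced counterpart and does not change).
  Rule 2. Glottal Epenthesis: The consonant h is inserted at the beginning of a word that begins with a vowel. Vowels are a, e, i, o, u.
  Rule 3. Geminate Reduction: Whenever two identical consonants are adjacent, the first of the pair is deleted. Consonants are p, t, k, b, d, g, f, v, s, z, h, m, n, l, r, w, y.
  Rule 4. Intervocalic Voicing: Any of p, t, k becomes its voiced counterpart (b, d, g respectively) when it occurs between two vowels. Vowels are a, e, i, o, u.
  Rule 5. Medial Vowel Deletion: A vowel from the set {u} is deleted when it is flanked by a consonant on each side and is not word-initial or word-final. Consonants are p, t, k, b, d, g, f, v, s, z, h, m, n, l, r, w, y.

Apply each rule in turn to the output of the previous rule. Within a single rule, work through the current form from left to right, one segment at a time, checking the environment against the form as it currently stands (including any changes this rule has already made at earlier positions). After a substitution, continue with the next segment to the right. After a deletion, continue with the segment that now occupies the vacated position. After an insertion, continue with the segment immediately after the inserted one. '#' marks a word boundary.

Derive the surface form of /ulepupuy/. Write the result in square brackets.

[hlebby]

Rule 1 Progressive Voicing Assimilation: no change — [ulepupuy]
Rule 2 Glottal Epenthesis: [ulepupuy] → [hulepupuy]
Rule 3 Geminate Reduction: no change — [hulepupuy]
Rule 4 Intervocalic Voicing: [hulepupuy] → [hulebubuy]
Rule 5 Medial Vowel Deletion: [hulebubuy] → [hlebby]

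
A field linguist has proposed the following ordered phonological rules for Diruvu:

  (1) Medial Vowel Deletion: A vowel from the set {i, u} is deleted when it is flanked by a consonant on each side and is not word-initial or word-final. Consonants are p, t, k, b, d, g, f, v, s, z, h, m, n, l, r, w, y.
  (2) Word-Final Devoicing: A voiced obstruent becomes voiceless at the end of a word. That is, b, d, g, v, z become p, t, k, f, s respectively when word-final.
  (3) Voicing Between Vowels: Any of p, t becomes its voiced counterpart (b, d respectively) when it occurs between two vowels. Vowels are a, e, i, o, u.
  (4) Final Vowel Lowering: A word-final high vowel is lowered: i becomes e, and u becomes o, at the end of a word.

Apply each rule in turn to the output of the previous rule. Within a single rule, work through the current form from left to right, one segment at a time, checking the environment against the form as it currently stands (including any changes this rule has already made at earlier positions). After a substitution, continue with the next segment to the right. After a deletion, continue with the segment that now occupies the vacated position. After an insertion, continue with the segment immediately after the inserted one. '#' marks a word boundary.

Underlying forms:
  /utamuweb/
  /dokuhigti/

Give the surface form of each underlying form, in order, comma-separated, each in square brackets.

[udamwep], [dokhgte]

/utamuweb/:
  (1) Medial Vowel Deletion: [utamuweb] → [utamweb]
  (2) Word-Final Devoicing: [utamweb] → [utamwep]
  (3) Voicing Between Vowels: [utamwep] → [udamwep]
  (4) Final Vowel Lowering: no change — [udamwep]
/dokuhigti/:
  (1) Medial Vowel Deletion: [dokuhigti] → [dokhgti]
  (2) Word-Final Devoicing: no change — [dokhgti]
  (3) Voicing Between Vowels: no change — [dokhgti]
  (4) Final Vowel Lowering: [dokhgti] → [dokhgte]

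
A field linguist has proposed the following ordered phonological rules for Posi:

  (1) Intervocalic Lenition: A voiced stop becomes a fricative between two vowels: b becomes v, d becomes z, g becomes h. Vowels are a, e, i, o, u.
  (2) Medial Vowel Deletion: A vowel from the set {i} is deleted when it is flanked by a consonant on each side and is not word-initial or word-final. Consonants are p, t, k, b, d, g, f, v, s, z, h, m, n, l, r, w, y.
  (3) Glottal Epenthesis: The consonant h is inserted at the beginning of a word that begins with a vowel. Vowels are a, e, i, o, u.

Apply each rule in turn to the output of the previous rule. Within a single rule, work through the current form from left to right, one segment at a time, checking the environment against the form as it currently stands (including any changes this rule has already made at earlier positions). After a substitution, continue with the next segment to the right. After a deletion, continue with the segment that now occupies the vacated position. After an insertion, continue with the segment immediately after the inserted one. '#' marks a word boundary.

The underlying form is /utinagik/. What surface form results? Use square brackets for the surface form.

[hutnahk]

(1) Intervocalic Lenition: [utinagik] → [utinahik]
(2) Medial Vowel Deletion: [utinahik] → [utnahk]
(3) Glottal Epenthesis: [utnahk] → [hutnahk]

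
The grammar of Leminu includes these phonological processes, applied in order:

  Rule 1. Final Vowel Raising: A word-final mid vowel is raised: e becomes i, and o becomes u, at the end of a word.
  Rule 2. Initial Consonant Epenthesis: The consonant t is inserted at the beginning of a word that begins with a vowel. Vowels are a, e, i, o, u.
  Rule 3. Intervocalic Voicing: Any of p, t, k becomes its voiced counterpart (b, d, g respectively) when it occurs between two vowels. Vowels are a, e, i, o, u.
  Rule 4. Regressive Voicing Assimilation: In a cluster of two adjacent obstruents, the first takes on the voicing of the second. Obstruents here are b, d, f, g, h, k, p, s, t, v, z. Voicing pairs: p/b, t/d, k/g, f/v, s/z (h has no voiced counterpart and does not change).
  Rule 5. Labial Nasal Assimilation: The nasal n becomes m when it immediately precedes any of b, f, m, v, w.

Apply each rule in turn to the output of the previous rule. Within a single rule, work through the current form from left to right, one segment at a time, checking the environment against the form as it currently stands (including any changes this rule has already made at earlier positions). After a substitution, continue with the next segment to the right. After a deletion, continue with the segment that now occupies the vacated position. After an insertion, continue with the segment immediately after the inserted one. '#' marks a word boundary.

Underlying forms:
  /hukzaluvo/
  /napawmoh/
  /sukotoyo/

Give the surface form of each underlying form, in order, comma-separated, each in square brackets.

[hugzaluvu], [nabawmoh], [sugodoyu]

/hukzaluvo/:
  Rule 1 Final Vowel Raising: [hukzaluvo] → [hukzaluvu]
  Rule 2 Initial Consonant Epenthesis: no change — [hukzaluvu]
  Rule 3 Intervocalic Voicing: no change — [hukzaluvu]
  Rule 4 Regressive Voicing Assimilation: [hukzaluvu] → [hugzaluvu]
  Rule 5 Labial Nasal Assimilation: no change — [hugzaluvu]
/napawmoh/:
  Rule 1 Final Vowel Raising: no change — [napawmoh]
  Rule 2 Initial Consonant Epenthesis: no change — [napawmoh]
  Rule 3 Intervocalic Voicing: [napawmoh] → [nabawmoh]
  Rule 4 Regressive Voicing Assimilation: no change — [nabawmoh]
  Rule 5 Labial Nasal Assimilation: no change — [nabawmoh]
/sukotoyo/:
  Rule 1 Final Vowel Raising: [sukotoyo] → [sukotoyu]
  Rule 2 Initial Consonant Epenthesis: no change — [sukotoyu]
  Rule 3 Intervocalic Voicing: [sukotoyu] → [sugodoyu]
  Rule 4 Regressive Voicing Assimilation: no change — [sugodoyu]
  Rule 5 Labial Nasal Assimilation: no change — [sugodoyu]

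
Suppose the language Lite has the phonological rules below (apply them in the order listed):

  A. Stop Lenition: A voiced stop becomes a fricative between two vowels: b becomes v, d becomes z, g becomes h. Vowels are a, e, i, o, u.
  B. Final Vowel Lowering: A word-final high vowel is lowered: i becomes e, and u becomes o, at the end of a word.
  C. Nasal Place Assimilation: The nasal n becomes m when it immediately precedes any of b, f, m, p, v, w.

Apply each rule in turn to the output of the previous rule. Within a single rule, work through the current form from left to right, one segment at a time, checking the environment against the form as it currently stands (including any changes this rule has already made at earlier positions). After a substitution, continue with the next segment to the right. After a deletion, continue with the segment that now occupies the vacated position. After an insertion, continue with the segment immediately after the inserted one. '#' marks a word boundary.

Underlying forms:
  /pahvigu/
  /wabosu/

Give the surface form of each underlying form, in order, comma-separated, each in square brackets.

/pahvigu/:
  A Stop Lenition: [pahvigu] → [pahvihu]
  B Final Vowel Lowering: [pahvihu] → [pahviho]
  C Nasal Place Assimilation: no change — [pahviho]
/wabosu/:
  A Stop Lenition: [wabosu] → [wavosu]
  B Final Vowel Lowering: [wavosu] → [wavoso]
  C Nasal Place Assimilation: no change — [wavoso]

[pahviho], [wavoso]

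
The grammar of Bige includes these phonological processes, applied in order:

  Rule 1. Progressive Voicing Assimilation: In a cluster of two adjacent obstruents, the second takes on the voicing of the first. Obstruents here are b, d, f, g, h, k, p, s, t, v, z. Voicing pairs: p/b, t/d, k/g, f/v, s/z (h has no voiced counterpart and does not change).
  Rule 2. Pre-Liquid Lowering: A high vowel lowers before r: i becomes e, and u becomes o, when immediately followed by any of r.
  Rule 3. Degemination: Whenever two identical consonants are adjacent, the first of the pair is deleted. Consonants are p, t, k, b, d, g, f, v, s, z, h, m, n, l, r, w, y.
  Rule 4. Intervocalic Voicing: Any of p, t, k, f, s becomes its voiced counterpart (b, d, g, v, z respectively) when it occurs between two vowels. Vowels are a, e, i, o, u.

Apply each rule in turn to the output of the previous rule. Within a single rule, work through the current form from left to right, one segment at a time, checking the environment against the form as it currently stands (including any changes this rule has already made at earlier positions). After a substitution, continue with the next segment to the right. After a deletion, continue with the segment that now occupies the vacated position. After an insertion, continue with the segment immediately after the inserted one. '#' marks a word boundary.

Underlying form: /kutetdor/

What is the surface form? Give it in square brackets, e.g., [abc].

[kudedor]

Rule 1 Progressive Voicing Assimilation: [kutetdor] → [kutettor]
Rule 2 Pre-Liquid Lowering: no change — [kutettor]
Rule 3 Degemination: [kutettor] → [kutetor]
Rule 4 Intervocalic Voicing: [kutetor] → [kudedor]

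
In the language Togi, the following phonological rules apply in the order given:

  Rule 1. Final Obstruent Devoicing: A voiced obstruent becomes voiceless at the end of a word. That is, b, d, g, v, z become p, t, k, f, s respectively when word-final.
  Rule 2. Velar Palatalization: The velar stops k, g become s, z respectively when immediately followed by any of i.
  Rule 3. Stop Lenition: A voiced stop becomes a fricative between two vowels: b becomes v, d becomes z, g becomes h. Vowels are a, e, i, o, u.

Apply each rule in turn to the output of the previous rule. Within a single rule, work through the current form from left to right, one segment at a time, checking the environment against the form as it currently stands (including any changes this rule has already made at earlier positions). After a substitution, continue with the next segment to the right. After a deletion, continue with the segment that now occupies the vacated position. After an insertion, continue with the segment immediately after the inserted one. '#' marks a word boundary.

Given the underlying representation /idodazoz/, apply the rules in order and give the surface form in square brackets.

[izozazos]

Rule 1 Final Obstruent Devoicing: [idodazoz] → [idodazos]
Rule 2 Velar Palatalization: no change — [idodazos]
Rule 3 Stop Lenition: [idodazos] → [izozazos]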